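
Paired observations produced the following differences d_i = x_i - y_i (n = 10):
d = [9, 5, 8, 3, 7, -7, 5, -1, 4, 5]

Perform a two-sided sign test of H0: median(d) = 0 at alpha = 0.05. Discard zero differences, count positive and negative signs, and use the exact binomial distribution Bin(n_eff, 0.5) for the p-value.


Step 1: Discard zero differences. Original n = 10; n_eff = number of nonzero differences = 10.
Nonzero differences (with sign): +9, +5, +8, +3, +7, -7, +5, -1, +4, +5
Step 2: Count signs: positive = 8, negative = 2.
Step 3: Under H0: P(positive) = 0.5, so the number of positives S ~ Bin(10, 0.5).
Step 4: Two-sided exact p-value = sum of Bin(10,0.5) probabilities at or below the observed probability = 0.109375.
Step 5: alpha = 0.05. fail to reject H0.

n_eff = 10, pos = 8, neg = 2, p = 0.109375, fail to reject H0.


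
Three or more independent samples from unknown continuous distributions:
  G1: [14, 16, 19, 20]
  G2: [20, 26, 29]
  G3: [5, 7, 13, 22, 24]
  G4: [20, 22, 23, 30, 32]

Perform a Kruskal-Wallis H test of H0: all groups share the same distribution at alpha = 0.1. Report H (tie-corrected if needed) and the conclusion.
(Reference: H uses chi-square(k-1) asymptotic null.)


Step 1: Combine all N = 17 observations and assign midranks.
sorted (value, group, rank): (5,G3,1), (7,G3,2), (13,G3,3), (14,G1,4), (16,G1,5), (19,G1,6), (20,G1,8), (20,G2,8), (20,G4,8), (22,G3,10.5), (22,G4,10.5), (23,G4,12), (24,G3,13), (26,G2,14), (29,G2,15), (30,G4,16), (32,G4,17)
Step 2: Sum ranks within each group.
R_1 = 23 (n_1 = 4)
R_2 = 37 (n_2 = 3)
R_3 = 29.5 (n_3 = 5)
R_4 = 63.5 (n_4 = 5)
Step 3: H = 12/(N(N+1)) * sum(R_i^2/n_i) - 3(N+1)
     = 12/(17*18) * (23^2/4 + 37^2/3 + 29.5^2/5 + 63.5^2/5) - 3*18
     = 0.039216 * 1569.08 - 54
     = 7.532680.
Step 4: Ties present; correction factor C = 1 - 30/(17^3 - 17) = 0.993873. Corrected H = 7.532680 / 0.993873 = 7.579120.
Step 5: Under H0, H ~ chi^2(3); p-value = 0.055560.
Step 6: alpha = 0.1. reject H0.

H = 7.5791, df = 3, p = 0.055560, reject H0.


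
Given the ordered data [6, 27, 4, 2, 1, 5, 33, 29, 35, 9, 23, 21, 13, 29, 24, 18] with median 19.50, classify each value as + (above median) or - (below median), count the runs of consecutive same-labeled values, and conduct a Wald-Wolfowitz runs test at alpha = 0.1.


Step 1: Compute median = 19.50; label A = above, B = below.
Labels in order: BABBBBAAABAABAAB  (n_A = 8, n_B = 8)
Step 2: Count runs R = 9.
Step 3: Under H0 (random ordering), E[R] = 2*n_A*n_B/(n_A+n_B) + 1 = 2*8*8/16 + 1 = 9.0000.
        Var[R] = 2*n_A*n_B*(2*n_A*n_B - n_A - n_B) / ((n_A+n_B)^2 * (n_A+n_B-1)) = 14336/3840 = 3.7333.
        SD[R] = 1.9322.
Step 4: R = E[R], so z = 0 with no continuity correction.
Step 5: Two-sided p-value via normal approximation = 2*(1 - Phi(|z|)) = 1.000000.
Step 6: alpha = 0.1. fail to reject H0.

R = 9, z = 0.0000, p = 1.000000, fail to reject H0.


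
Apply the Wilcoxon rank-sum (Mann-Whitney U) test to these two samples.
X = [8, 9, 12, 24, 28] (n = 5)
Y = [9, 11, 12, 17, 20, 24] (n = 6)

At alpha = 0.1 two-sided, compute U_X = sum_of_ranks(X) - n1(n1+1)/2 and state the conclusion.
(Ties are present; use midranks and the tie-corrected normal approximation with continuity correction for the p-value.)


Step 1: Combine and sort all 11 observations; assign midranks.
sorted (value, group): (8,X), (9,X), (9,Y), (11,Y), (12,X), (12,Y), (17,Y), (20,Y), (24,X), (24,Y), (28,X)
ranks: 8->1, 9->2.5, 9->2.5, 11->4, 12->5.5, 12->5.5, 17->7, 20->8, 24->9.5, 24->9.5, 28->11
Step 2: Rank sum for X: R1 = 1 + 2.5 + 5.5 + 9.5 + 11 = 29.5.
Step 3: U_X = R1 - n1(n1+1)/2 = 29.5 - 5*6/2 = 29.5 - 15 = 14.5.
       U_Y = n1*n2 - U_X = 30 - 14.5 = 15.5.
Step 4: Ties are present, so use the tie-corrected normal approximation (with continuity correction) for the p-value.
Step 5: p-value = 1.000000; compare to alpha = 0.1. fail to reject H0.

U_X = 14.5, p = 1.000000, fail to reject H0 at alpha = 0.1.


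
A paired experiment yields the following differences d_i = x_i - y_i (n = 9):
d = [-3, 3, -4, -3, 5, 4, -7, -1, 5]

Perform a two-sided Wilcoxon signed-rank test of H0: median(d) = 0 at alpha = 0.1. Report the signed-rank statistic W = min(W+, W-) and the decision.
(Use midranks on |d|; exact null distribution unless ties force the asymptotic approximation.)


Step 1: Drop any zero differences (none here) and take |d_i|.
|d| = [3, 3, 4, 3, 5, 4, 7, 1, 5]
Step 2: Midrank |d_i| (ties get averaged ranks).
ranks: |3|->3, |3|->3, |4|->5.5, |3|->3, |5|->7.5, |4|->5.5, |7|->9, |1|->1, |5|->7.5
Step 3: Attach original signs; sum ranks with positive sign and with negative sign.
W+ = 3 + 7.5 + 5.5 + 7.5 = 23.5
W- = 3 + 5.5 + 3 + 9 + 1 = 21.5
(Check: W+ + W- = 45 should equal n(n+1)/2 = 45.)
Step 4: Test statistic W = min(W+, W-) = 21.5.
Step 5: Ties in |d|, so use the tie-corrected normal approximation.
        E[W] = n(n+1)/4 = 9*10/4 = 22.5.
        Tie groups: |d|=3 (t=3), |d|=4 (t=2), |d|=5 (t=2); sum(t^3 - t) = 36.
        Var[W] = n(n+1)(2n+1)/24 - sum(t^3-t)/48 = 1710/24 - 36/48 = 70.5.
        z = (W - E[W]) / sqrt(Var[W]) = (21.5 - 22.5) / 8.3964 = -0.1191.
        Two-sided p = 2*Phi(z) = 0.905198.
Step 6: alpha = 0.1. fail to reject H0.

W+ = 23.5, W- = 21.5, W = min = 21.5, p = 0.905198, fail to reject H0.


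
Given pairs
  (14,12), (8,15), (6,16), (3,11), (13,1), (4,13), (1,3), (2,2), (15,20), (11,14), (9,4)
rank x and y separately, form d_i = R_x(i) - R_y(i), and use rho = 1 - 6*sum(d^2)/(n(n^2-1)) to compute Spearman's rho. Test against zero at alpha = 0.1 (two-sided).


Step 1: Rank x and y separately (midranks; no ties here).
rank(x): 14->10, 8->6, 6->5, 3->3, 13->9, 4->4, 1->1, 2->2, 15->11, 11->8, 9->7
rank(y): 12->6, 15->9, 16->10, 11->5, 1->1, 13->7, 3->3, 2->2, 20->11, 14->8, 4->4
Step 2: d_i = R_x(i) - R_y(i); compute d_i^2.
  (10-6)^2=16, (6-9)^2=9, (5-10)^2=25, (3-5)^2=4, (9-1)^2=64, (4-7)^2=9, (1-3)^2=4, (2-2)^2=0, (11-11)^2=0, (8-8)^2=0, (7-4)^2=9
sum(d^2) = 140.
Step 3: rho = 1 - 6*140 / (11*(11^2 - 1)) = 1 - 840/1320 = 0.363636.
Step 4: Under H0, t = rho * sqrt((n-2)/(1-rho^2)) = 1.1711 ~ t(9).
Step 5: Two-sided p-value from the t-distribution with 9 df = 0.271638.
Step 6: alpha = 0.1. fail to reject H0.

rho = 0.3636, p = 0.271638, fail to reject H0 at alpha = 0.1.


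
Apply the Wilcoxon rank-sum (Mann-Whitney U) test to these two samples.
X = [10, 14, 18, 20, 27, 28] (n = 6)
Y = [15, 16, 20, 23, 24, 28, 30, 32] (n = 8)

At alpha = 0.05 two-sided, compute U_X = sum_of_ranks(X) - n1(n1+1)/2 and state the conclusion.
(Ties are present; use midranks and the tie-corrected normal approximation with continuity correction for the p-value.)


Step 1: Combine and sort all 14 observations; assign midranks.
sorted (value, group): (10,X), (14,X), (15,Y), (16,Y), (18,X), (20,X), (20,Y), (23,Y), (24,Y), (27,X), (28,X), (28,Y), (30,Y), (32,Y)
ranks: 10->1, 14->2, 15->3, 16->4, 18->5, 20->6.5, 20->6.5, 23->8, 24->9, 27->10, 28->11.5, 28->11.5, 30->13, 32->14
Step 2: Rank sum for X: R1 = 1 + 2 + 5 + 6.5 + 10 + 11.5 = 36.
Step 3: U_X = R1 - n1(n1+1)/2 = 36 - 6*7/2 = 36 - 21 = 15.
       U_Y = n1*n2 - U_X = 48 - 15 = 33.
Step 4: Ties are present, so use the tie-corrected normal approximation (with continuity correction) for the p-value.
Step 5: p-value = 0.271435; compare to alpha = 0.05. fail to reject H0.

U_X = 15, p = 0.271435, fail to reject H0 at alpha = 0.05.


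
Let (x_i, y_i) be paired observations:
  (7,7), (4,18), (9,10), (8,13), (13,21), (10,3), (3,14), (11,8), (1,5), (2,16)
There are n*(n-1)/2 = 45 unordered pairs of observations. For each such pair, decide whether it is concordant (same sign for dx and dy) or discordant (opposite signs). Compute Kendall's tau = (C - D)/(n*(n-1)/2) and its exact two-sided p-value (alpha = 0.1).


Step 1: Enumerate the 45 unordered pairs (i,j) with i<j and classify each by sign(x_j-x_i) * sign(y_j-y_i).
  (1,2):dx=-3,dy=+11->D; (1,3):dx=+2,dy=+3->C; (1,4):dx=+1,dy=+6->C; (1,5):dx=+6,dy=+14->C
  (1,6):dx=+3,dy=-4->D; (1,7):dx=-4,dy=+7->D; (1,8):dx=+4,dy=+1->C; (1,9):dx=-6,dy=-2->C
  (1,10):dx=-5,dy=+9->D; (2,3):dx=+5,dy=-8->D; (2,4):dx=+4,dy=-5->D; (2,5):dx=+9,dy=+3->C
  (2,6):dx=+6,dy=-15->D; (2,7):dx=-1,dy=-4->C; (2,8):dx=+7,dy=-10->D; (2,9):dx=-3,dy=-13->C
  (2,10):dx=-2,dy=-2->C; (3,4):dx=-1,dy=+3->D; (3,5):dx=+4,dy=+11->C; (3,6):dx=+1,dy=-7->D
  (3,7):dx=-6,dy=+4->D; (3,8):dx=+2,dy=-2->D; (3,9):dx=-8,dy=-5->C; (3,10):dx=-7,dy=+6->D
  (4,5):dx=+5,dy=+8->C; (4,6):dx=+2,dy=-10->D; (4,7):dx=-5,dy=+1->D; (4,8):dx=+3,dy=-5->D
  (4,9):dx=-7,dy=-8->C; (4,10):dx=-6,dy=+3->D; (5,6):dx=-3,dy=-18->C; (5,7):dx=-10,dy=-7->C
  (5,8):dx=-2,dy=-13->C; (5,9):dx=-12,dy=-16->C; (5,10):dx=-11,dy=-5->C; (6,7):dx=-7,dy=+11->D
  (6,8):dx=+1,dy=+5->C; (6,9):dx=-9,dy=+2->D; (6,10):dx=-8,dy=+13->D; (7,8):dx=+8,dy=-6->D
  (7,9):dx=-2,dy=-9->C; (7,10):dx=-1,dy=+2->D; (8,9):dx=-10,dy=-3->C; (8,10):dx=-9,dy=+8->D
  (9,10):dx=+1,dy=+11->C
Step 2: C = 22, D = 23, total pairs = 45.
Step 3: tau = (C - D)/(n(n-1)/2) = (22 - 23)/45 = -0.022222.
Step 4: Exact two-sided p-value (enumerate n! = 3628800 permutations of y under H0): p = 1.000000.
Step 5: alpha = 0.1. fail to reject H0.

tau_b = -0.0222 (C=22, D=23), p = 1.000000, fail to reject H0.


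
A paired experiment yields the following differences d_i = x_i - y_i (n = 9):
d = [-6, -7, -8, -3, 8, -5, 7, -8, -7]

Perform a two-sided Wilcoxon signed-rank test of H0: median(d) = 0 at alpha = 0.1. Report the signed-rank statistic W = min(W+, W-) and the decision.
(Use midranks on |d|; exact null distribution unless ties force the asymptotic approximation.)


Step 1: Drop any zero differences (none here) and take |d_i|.
|d| = [6, 7, 8, 3, 8, 5, 7, 8, 7]
Step 2: Midrank |d_i| (ties get averaged ranks).
ranks: |6|->3, |7|->5, |8|->8, |3|->1, |8|->8, |5|->2, |7|->5, |8|->8, |7|->5
Step 3: Attach original signs; sum ranks with positive sign and with negative sign.
W+ = 8 + 5 = 13
W- = 3 + 5 + 8 + 1 + 2 + 8 + 5 = 32
(Check: W+ + W- = 45 should equal n(n+1)/2 = 45.)
Step 4: Test statistic W = min(W+, W-) = 13.
Step 5: Ties in |d|, so use the tie-corrected normal approximation.
        E[W] = n(n+1)/4 = 9*10/4 = 22.5.
        Tie groups: |d|=7 (t=3), |d|=8 (t=3); sum(t^3 - t) = 48.
        Var[W] = n(n+1)(2n+1)/24 - sum(t^3-t)/48 = 1710/24 - 48/48 = 70.25.
        z = (W - E[W]) / sqrt(Var[W]) = (13 - 22.5) / 8.3815 = -1.1334.
        Two-sided p = 2*Phi(z) = 0.257027.
Step 6: alpha = 0.1. fail to reject H0.

W+ = 13, W- = 32, W = min = 13, p = 0.257027, fail to reject H0.


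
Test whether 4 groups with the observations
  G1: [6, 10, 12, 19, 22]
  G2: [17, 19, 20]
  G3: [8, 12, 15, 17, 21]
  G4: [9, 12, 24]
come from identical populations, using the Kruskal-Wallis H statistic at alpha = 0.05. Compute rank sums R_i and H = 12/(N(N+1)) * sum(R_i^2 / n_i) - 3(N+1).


Step 1: Combine all N = 16 observations and assign midranks.
sorted (value, group, rank): (6,G1,1), (8,G3,2), (9,G4,3), (10,G1,4), (12,G1,6), (12,G3,6), (12,G4,6), (15,G3,8), (17,G2,9.5), (17,G3,9.5), (19,G1,11.5), (19,G2,11.5), (20,G2,13), (21,G3,14), (22,G1,15), (24,G4,16)
Step 2: Sum ranks within each group.
R_1 = 37.5 (n_1 = 5)
R_2 = 34 (n_2 = 3)
R_3 = 39.5 (n_3 = 5)
R_4 = 25 (n_4 = 3)
Step 3: H = 12/(N(N+1)) * sum(R_i^2/n_i) - 3(N+1)
     = 12/(16*17) * (37.5^2/5 + 34^2/3 + 39.5^2/5 + 25^2/3) - 3*17
     = 0.044118 * 1186.97 - 51
     = 1.366176.
Step 4: Ties present; correction factor C = 1 - 36/(16^3 - 16) = 0.991176. Corrected H = 1.366176 / 0.991176 = 1.378338.
Step 5: Under H0, H ~ chi^2(3); p-value = 0.710620.
Step 6: alpha = 0.05. fail to reject H0.

H = 1.3783, df = 3, p = 0.710620, fail to reject H0.


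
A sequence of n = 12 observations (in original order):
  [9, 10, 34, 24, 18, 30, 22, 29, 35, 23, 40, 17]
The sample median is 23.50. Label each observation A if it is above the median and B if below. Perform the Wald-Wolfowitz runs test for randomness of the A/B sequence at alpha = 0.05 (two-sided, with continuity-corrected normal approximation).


Step 1: Compute median = 23.50; label A = above, B = below.
Labels in order: BBAABABAABAB  (n_A = 6, n_B = 6)
Step 2: Count runs R = 9.
Step 3: Under H0 (random ordering), E[R] = 2*n_A*n_B/(n_A+n_B) + 1 = 2*6*6/12 + 1 = 7.0000.
        Var[R] = 2*n_A*n_B*(2*n_A*n_B - n_A - n_B) / ((n_A+n_B)^2 * (n_A+n_B-1)) = 4320/1584 = 2.7273.
        SD[R] = 1.6514.
Step 4: Continuity-corrected z = (R - 0.5 - E[R]) / SD[R] = (9 - 0.5 - 7.0000) / 1.6514 = 0.9083.
Step 5: Two-sided p-value via normal approximation = 2*(1 - Phi(|z|)) = 0.363722.
Step 6: alpha = 0.05. fail to reject H0.

R = 9, z = 0.9083, p = 0.363722, fail to reject H0.


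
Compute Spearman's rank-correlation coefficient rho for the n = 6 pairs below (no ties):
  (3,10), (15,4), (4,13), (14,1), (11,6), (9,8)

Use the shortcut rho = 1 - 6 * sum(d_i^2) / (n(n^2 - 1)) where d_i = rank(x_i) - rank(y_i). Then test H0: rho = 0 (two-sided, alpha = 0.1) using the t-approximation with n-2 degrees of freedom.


Step 1: Rank x and y separately (midranks; no ties here).
rank(x): 3->1, 15->6, 4->2, 14->5, 11->4, 9->3
rank(y): 10->5, 4->2, 13->6, 1->1, 6->3, 8->4
Step 2: d_i = R_x(i) - R_y(i); compute d_i^2.
  (1-5)^2=16, (6-2)^2=16, (2-6)^2=16, (5-1)^2=16, (4-3)^2=1, (3-4)^2=1
sum(d^2) = 66.
Step 3: rho = 1 - 6*66 / (6*(6^2 - 1)) = 1 - 396/210 = -0.885714.
Step 4: Under H0, t = rho * sqrt((n-2)/(1-rho^2)) = -3.8158 ~ t(4).
Step 5: Two-sided p-value from the t-distribution with 4 df = 0.018845.
Step 6: alpha = 0.1. reject H0.

rho = -0.8857, p = 0.018845, reject H0 at alpha = 0.1.


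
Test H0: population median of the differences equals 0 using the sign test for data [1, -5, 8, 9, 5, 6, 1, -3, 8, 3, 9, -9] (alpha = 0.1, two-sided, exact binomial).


Step 1: Discard zero differences. Original n = 12; n_eff = number of nonzero differences = 12.
Nonzero differences (with sign): +1, -5, +8, +9, +5, +6, +1, -3, +8, +3, +9, -9
Step 2: Count signs: positive = 9, negative = 3.
Step 3: Under H0: P(positive) = 0.5, so the number of positives S ~ Bin(12, 0.5).
Step 4: Two-sided exact p-value = sum of Bin(12,0.5) probabilities at or below the observed probability = 0.145996.
Step 5: alpha = 0.1. fail to reject H0.

n_eff = 12, pos = 9, neg = 3, p = 0.145996, fail to reject H0.


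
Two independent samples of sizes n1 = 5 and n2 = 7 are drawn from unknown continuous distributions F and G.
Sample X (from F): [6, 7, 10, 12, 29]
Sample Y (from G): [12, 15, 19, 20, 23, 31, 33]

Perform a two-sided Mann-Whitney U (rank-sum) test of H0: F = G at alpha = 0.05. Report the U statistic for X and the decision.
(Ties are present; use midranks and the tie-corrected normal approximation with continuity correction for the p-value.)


Step 1: Combine and sort all 12 observations; assign midranks.
sorted (value, group): (6,X), (7,X), (10,X), (12,X), (12,Y), (15,Y), (19,Y), (20,Y), (23,Y), (29,X), (31,Y), (33,Y)
ranks: 6->1, 7->2, 10->3, 12->4.5, 12->4.5, 15->6, 19->7, 20->8, 23->9, 29->10, 31->11, 33->12
Step 2: Rank sum for X: R1 = 1 + 2 + 3 + 4.5 + 10 = 20.5.
Step 3: U_X = R1 - n1(n1+1)/2 = 20.5 - 5*6/2 = 20.5 - 15 = 5.5.
       U_Y = n1*n2 - U_X = 35 - 5.5 = 29.5.
Step 4: Ties are present, so use the tie-corrected normal approximation (with continuity correction) for the p-value.
Step 5: p-value = 0.061363; compare to alpha = 0.05. fail to reject H0.

U_X = 5.5, p = 0.061363, fail to reject H0 at alpha = 0.05.


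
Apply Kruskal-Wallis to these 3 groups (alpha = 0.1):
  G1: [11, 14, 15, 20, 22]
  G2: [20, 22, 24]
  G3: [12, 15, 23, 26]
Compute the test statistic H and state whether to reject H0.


Step 1: Combine all N = 12 observations and assign midranks.
sorted (value, group, rank): (11,G1,1), (12,G3,2), (14,G1,3), (15,G1,4.5), (15,G3,4.5), (20,G1,6.5), (20,G2,6.5), (22,G1,8.5), (22,G2,8.5), (23,G3,10), (24,G2,11), (26,G3,12)
Step 2: Sum ranks within each group.
R_1 = 23.5 (n_1 = 5)
R_2 = 26 (n_2 = 3)
R_3 = 28.5 (n_3 = 4)
Step 3: H = 12/(N(N+1)) * sum(R_i^2/n_i) - 3(N+1)
     = 12/(12*13) * (23.5^2/5 + 26^2/3 + 28.5^2/4) - 3*13
     = 0.076923 * 538.846 - 39
     = 2.449679.
Step 4: Ties present; correction factor C = 1 - 18/(12^3 - 12) = 0.989510. Corrected H = 2.449679 / 0.989510 = 2.475648.
Step 5: Under H0, H ~ chi^2(2); p-value = 0.290015.
Step 6: alpha = 0.1. fail to reject H0.

H = 2.4756, df = 2, p = 0.290015, fail to reject H0.


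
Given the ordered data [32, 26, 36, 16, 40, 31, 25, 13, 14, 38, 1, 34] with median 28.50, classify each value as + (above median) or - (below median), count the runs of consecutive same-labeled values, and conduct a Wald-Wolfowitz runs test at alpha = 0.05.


Step 1: Compute median = 28.50; label A = above, B = below.
Labels in order: ABABAABBBABA  (n_A = 6, n_B = 6)
Step 2: Count runs R = 9.
Step 3: Under H0 (random ordering), E[R] = 2*n_A*n_B/(n_A+n_B) + 1 = 2*6*6/12 + 1 = 7.0000.
        Var[R] = 2*n_A*n_B*(2*n_A*n_B - n_A - n_B) / ((n_A+n_B)^2 * (n_A+n_B-1)) = 4320/1584 = 2.7273.
        SD[R] = 1.6514.
Step 4: Continuity-corrected z = (R - 0.5 - E[R]) / SD[R] = (9 - 0.5 - 7.0000) / 1.6514 = 0.9083.
Step 5: Two-sided p-value via normal approximation = 2*(1 - Phi(|z|)) = 0.363722.
Step 6: alpha = 0.05. fail to reject H0.

R = 9, z = 0.9083, p = 0.363722, fail to reject H0.


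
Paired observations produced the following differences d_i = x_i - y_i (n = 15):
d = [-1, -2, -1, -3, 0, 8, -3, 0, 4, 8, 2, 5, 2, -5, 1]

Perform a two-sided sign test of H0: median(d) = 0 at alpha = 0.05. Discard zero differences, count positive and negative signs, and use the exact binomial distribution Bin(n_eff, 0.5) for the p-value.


Step 1: Discard zero differences. Original n = 15; n_eff = number of nonzero differences = 13.
Nonzero differences (with sign): -1, -2, -1, -3, +8, -3, +4, +8, +2, +5, +2, -5, +1
Step 2: Count signs: positive = 7, negative = 6.
Step 3: Under H0: P(positive) = 0.5, so the number of positives S ~ Bin(13, 0.5).
Step 4: Two-sided exact p-value = sum of Bin(13,0.5) probabilities at or below the observed probability = 1.000000.
Step 5: alpha = 0.05. fail to reject H0.

n_eff = 13, pos = 7, neg = 6, p = 1.000000, fail to reject H0.


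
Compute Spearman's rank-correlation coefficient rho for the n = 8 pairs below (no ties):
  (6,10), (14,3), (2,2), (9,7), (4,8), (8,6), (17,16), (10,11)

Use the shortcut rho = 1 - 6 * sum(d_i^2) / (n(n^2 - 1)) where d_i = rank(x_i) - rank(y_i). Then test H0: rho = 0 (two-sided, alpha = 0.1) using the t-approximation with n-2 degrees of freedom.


Step 1: Rank x and y separately (midranks; no ties here).
rank(x): 6->3, 14->7, 2->1, 9->5, 4->2, 8->4, 17->8, 10->6
rank(y): 10->6, 3->2, 2->1, 7->4, 8->5, 6->3, 16->8, 11->7
Step 2: d_i = R_x(i) - R_y(i); compute d_i^2.
  (3-6)^2=9, (7-2)^2=25, (1-1)^2=0, (5-4)^2=1, (2-5)^2=9, (4-3)^2=1, (8-8)^2=0, (6-7)^2=1
sum(d^2) = 46.
Step 3: rho = 1 - 6*46 / (8*(8^2 - 1)) = 1 - 276/504 = 0.452381.
Step 4: Under H0, t = rho * sqrt((n-2)/(1-rho^2)) = 1.2425 ~ t(6).
Step 5: Two-sided p-value from the t-distribution with 6 df = 0.260405.
Step 6: alpha = 0.1. fail to reject H0.

rho = 0.4524, p = 0.260405, fail to reject H0 at alpha = 0.1.


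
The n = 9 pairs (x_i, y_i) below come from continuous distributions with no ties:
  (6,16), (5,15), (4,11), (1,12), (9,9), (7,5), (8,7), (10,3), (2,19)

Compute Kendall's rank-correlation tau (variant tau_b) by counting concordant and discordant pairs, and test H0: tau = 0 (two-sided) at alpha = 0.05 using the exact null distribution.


Step 1: Enumerate the 36 unordered pairs (i,j) with i<j and classify each by sign(x_j-x_i) * sign(y_j-y_i).
  (1,2):dx=-1,dy=-1->C; (1,3):dx=-2,dy=-5->C; (1,4):dx=-5,dy=-4->C; (1,5):dx=+3,dy=-7->D
  (1,6):dx=+1,dy=-11->D; (1,7):dx=+2,dy=-9->D; (1,8):dx=+4,dy=-13->D; (1,9):dx=-4,dy=+3->D
  (2,3):dx=-1,dy=-4->C; (2,4):dx=-4,dy=-3->C; (2,5):dx=+4,dy=-6->D; (2,6):dx=+2,dy=-10->D
  (2,7):dx=+3,dy=-8->D; (2,8):dx=+5,dy=-12->D; (2,9):dx=-3,dy=+4->D; (3,4):dx=-3,dy=+1->D
  (3,5):dx=+5,dy=-2->D; (3,6):dx=+3,dy=-6->D; (3,7):dx=+4,dy=-4->D; (3,8):dx=+6,dy=-8->D
  (3,9):dx=-2,dy=+8->D; (4,5):dx=+8,dy=-3->D; (4,6):dx=+6,dy=-7->D; (4,7):dx=+7,dy=-5->D
  (4,8):dx=+9,dy=-9->D; (4,9):dx=+1,dy=+7->C; (5,6):dx=-2,dy=-4->C; (5,7):dx=-1,dy=-2->C
  (5,8):dx=+1,dy=-6->D; (5,9):dx=-7,dy=+10->D; (6,7):dx=+1,dy=+2->C; (6,8):dx=+3,dy=-2->D
  (6,9):dx=-5,dy=+14->D; (7,8):dx=+2,dy=-4->D; (7,9):dx=-6,dy=+12->D; (8,9):dx=-8,dy=+16->D
Step 2: C = 9, D = 27, total pairs = 36.
Step 3: tau = (C - D)/(n(n-1)/2) = (9 - 27)/36 = -0.500000.
Step 4: Exact two-sided p-value (enumerate n! = 362880 permutations of y under H0): p = 0.075176.
Step 5: alpha = 0.05. fail to reject H0.

tau_b = -0.5000 (C=9, D=27), p = 0.075176, fail to reject H0.


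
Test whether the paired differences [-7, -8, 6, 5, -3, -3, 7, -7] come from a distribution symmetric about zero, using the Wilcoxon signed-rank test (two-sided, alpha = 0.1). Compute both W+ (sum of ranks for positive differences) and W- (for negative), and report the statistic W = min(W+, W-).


Step 1: Drop any zero differences (none here) and take |d_i|.
|d| = [7, 8, 6, 5, 3, 3, 7, 7]
Step 2: Midrank |d_i| (ties get averaged ranks).
ranks: |7|->6, |8|->8, |6|->4, |5|->3, |3|->1.5, |3|->1.5, |7|->6, |7|->6
Step 3: Attach original signs; sum ranks with positive sign and with negative sign.
W+ = 4 + 3 + 6 = 13
W- = 6 + 8 + 1.5 + 1.5 + 6 = 23
(Check: W+ + W- = 36 should equal n(n+1)/2 = 36.)
Step 4: Test statistic W = min(W+, W-) = 13.
Step 5: Ties in |d|, so use the tie-corrected normal approximation.
        E[W] = n(n+1)/4 = 8*9/4 = 18.
        Tie groups: |d|=3 (t=2), |d|=7 (t=3); sum(t^3 - t) = 30.
        Var[W] = n(n+1)(2n+1)/24 - sum(t^3-t)/48 = 1224/24 - 30/48 = 50.375.
        z = (W - E[W]) / sqrt(Var[W]) = (13 - 18) / 7.0975 = -0.7045.
        Two-sided p = 2*Phi(z) = 0.481140.
Step 6: alpha = 0.1. fail to reject H0.

W+ = 13, W- = 23, W = min = 13, p = 0.481140, fail to reject H0.


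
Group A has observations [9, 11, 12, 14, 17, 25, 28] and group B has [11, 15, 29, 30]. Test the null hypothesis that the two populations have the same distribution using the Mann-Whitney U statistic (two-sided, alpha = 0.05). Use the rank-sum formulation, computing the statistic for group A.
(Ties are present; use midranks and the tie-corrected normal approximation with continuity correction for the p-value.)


Step 1: Combine and sort all 11 observations; assign midranks.
sorted (value, group): (9,X), (11,X), (11,Y), (12,X), (14,X), (15,Y), (17,X), (25,X), (28,X), (29,Y), (30,Y)
ranks: 9->1, 11->2.5, 11->2.5, 12->4, 14->5, 15->6, 17->7, 25->8, 28->9, 29->10, 30->11
Step 2: Rank sum for X: R1 = 1 + 2.5 + 4 + 5 + 7 + 8 + 9 = 36.5.
Step 3: U_X = R1 - n1(n1+1)/2 = 36.5 - 7*8/2 = 36.5 - 28 = 8.5.
       U_Y = n1*n2 - U_X = 28 - 8.5 = 19.5.
Step 4: Ties are present, so use the tie-corrected normal approximation (with continuity correction) for the p-value.
Step 5: p-value = 0.343605; compare to alpha = 0.05. fail to reject H0.

U_X = 8.5, p = 0.343605, fail to reject H0 at alpha = 0.05.


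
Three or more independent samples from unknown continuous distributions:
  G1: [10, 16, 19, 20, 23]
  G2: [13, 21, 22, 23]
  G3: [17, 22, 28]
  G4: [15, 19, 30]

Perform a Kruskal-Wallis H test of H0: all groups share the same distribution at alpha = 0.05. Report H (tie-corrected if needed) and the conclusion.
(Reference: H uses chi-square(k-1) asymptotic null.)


Step 1: Combine all N = 15 observations and assign midranks.
sorted (value, group, rank): (10,G1,1), (13,G2,2), (15,G4,3), (16,G1,4), (17,G3,5), (19,G1,6.5), (19,G4,6.5), (20,G1,8), (21,G2,9), (22,G2,10.5), (22,G3,10.5), (23,G1,12.5), (23,G2,12.5), (28,G3,14), (30,G4,15)
Step 2: Sum ranks within each group.
R_1 = 32 (n_1 = 5)
R_2 = 34 (n_2 = 4)
R_3 = 29.5 (n_3 = 3)
R_4 = 24.5 (n_4 = 3)
Step 3: H = 12/(N(N+1)) * sum(R_i^2/n_i) - 3(N+1)
     = 12/(15*16) * (32^2/5 + 34^2/4 + 29.5^2/3 + 24.5^2/3) - 3*16
     = 0.050000 * 983.967 - 48
     = 1.198333.
Step 4: Ties present; correction factor C = 1 - 18/(15^3 - 15) = 0.994643. Corrected H = 1.198333 / 0.994643 = 1.204788.
Step 5: Under H0, H ~ chi^2(3); p-value = 0.751856.
Step 6: alpha = 0.05. fail to reject H0.

H = 1.2048, df = 3, p = 0.751856, fail to reject H0.


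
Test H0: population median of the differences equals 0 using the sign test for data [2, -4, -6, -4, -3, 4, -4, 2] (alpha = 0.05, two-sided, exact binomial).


Step 1: Discard zero differences. Original n = 8; n_eff = number of nonzero differences = 8.
Nonzero differences (with sign): +2, -4, -6, -4, -3, +4, -4, +2
Step 2: Count signs: positive = 3, negative = 5.
Step 3: Under H0: P(positive) = 0.5, so the number of positives S ~ Bin(8, 0.5).
Step 4: Two-sided exact p-value = sum of Bin(8,0.5) probabilities at or below the observed probability = 0.726562.
Step 5: alpha = 0.05. fail to reject H0.

n_eff = 8, pos = 3, neg = 5, p = 0.726562, fail to reject H0.


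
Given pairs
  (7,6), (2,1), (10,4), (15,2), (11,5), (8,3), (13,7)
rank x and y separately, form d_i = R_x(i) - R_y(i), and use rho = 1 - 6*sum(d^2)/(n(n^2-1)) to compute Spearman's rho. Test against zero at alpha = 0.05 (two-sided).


Step 1: Rank x and y separately (midranks; no ties here).
rank(x): 7->2, 2->1, 10->4, 15->7, 11->5, 8->3, 13->6
rank(y): 6->6, 1->1, 4->4, 2->2, 5->5, 3->3, 7->7
Step 2: d_i = R_x(i) - R_y(i); compute d_i^2.
  (2-6)^2=16, (1-1)^2=0, (4-4)^2=0, (7-2)^2=25, (5-5)^2=0, (3-3)^2=0, (6-7)^2=1
sum(d^2) = 42.
Step 3: rho = 1 - 6*42 / (7*(7^2 - 1)) = 1 - 252/336 = 0.250000.
Step 4: Under H0, t = rho * sqrt((n-2)/(1-rho^2)) = 0.5774 ~ t(5).
Step 5: Two-sided p-value from the t-distribution with 5 df = 0.588724.
Step 6: alpha = 0.05. fail to reject H0.

rho = 0.2500, p = 0.588724, fail to reject H0 at alpha = 0.05.


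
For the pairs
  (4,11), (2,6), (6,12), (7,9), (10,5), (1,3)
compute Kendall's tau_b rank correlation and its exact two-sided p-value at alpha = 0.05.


Step 1: Enumerate the 15 unordered pairs (i,j) with i<j and classify each by sign(x_j-x_i) * sign(y_j-y_i).
  (1,2):dx=-2,dy=-5->C; (1,3):dx=+2,dy=+1->C; (1,4):dx=+3,dy=-2->D; (1,5):dx=+6,dy=-6->D
  (1,6):dx=-3,dy=-8->C; (2,3):dx=+4,dy=+6->C; (2,4):dx=+5,dy=+3->C; (2,5):dx=+8,dy=-1->D
  (2,6):dx=-1,dy=-3->C; (3,4):dx=+1,dy=-3->D; (3,5):dx=+4,dy=-7->D; (3,6):dx=-5,dy=-9->C
  (4,5):dx=+3,dy=-4->D; (4,6):dx=-6,dy=-6->C; (5,6):dx=-9,dy=-2->C
Step 2: C = 9, D = 6, total pairs = 15.
Step 3: tau = (C - D)/(n(n-1)/2) = (9 - 6)/15 = 0.200000.
Step 4: Exact two-sided p-value (enumerate n! = 720 permutations of y under H0): p = 0.719444.
Step 5: alpha = 0.05. fail to reject H0.

tau_b = 0.2000 (C=9, D=6), p = 0.719444, fail to reject H0.


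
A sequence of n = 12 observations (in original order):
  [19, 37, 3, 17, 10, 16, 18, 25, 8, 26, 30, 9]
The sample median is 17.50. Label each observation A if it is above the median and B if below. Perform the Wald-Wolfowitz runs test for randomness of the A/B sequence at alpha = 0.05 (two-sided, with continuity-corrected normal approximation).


Step 1: Compute median = 17.50; label A = above, B = below.
Labels in order: AABBBBAABAAB  (n_A = 6, n_B = 6)
Step 2: Count runs R = 6.
Step 3: Under H0 (random ordering), E[R] = 2*n_A*n_B/(n_A+n_B) + 1 = 2*6*6/12 + 1 = 7.0000.
        Var[R] = 2*n_A*n_B*(2*n_A*n_B - n_A - n_B) / ((n_A+n_B)^2 * (n_A+n_B-1)) = 4320/1584 = 2.7273.
        SD[R] = 1.6514.
Step 4: Continuity-corrected z = (R + 0.5 - E[R]) / SD[R] = (6 + 0.5 - 7.0000) / 1.6514 = -0.3028.
Step 5: Two-sided p-value via normal approximation = 2*(1 - Phi(|z|)) = 0.762069.
Step 6: alpha = 0.05. fail to reject H0.

R = 6, z = -0.3028, p = 0.762069, fail to reject H0.


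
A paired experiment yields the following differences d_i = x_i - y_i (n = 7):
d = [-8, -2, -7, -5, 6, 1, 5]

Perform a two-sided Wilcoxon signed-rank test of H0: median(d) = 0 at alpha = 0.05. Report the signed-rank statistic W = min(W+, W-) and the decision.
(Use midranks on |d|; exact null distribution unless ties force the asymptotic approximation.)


Step 1: Drop any zero differences (none here) and take |d_i|.
|d| = [8, 2, 7, 5, 6, 1, 5]
Step 2: Midrank |d_i| (ties get averaged ranks).
ranks: |8|->7, |2|->2, |7|->6, |5|->3.5, |6|->5, |1|->1, |5|->3.5
Step 3: Attach original signs; sum ranks with positive sign and with negative sign.
W+ = 5 + 1 + 3.5 = 9.5
W- = 7 + 2 + 6 + 3.5 = 18.5
(Check: W+ + W- = 28 should equal n(n+1)/2 = 28.)
Step 4: Test statistic W = min(W+, W-) = 9.5.
Step 5: Ties in |d|, so use the tie-corrected normal approximation.
        E[W] = n(n+1)/4 = 7*8/4 = 14.
        Tie groups: |d|=5 (t=2); sum(t^3 - t) = 6.
        Var[W] = n(n+1)(2n+1)/24 - sum(t^3-t)/48 = 840/24 - 6/48 = 34.875.
        z = (W - E[W]) / sqrt(Var[W]) = (9.5 - 14) / 5.9055 = -0.7620.
        Two-sided p = 2*Phi(z) = 0.446060.
Step 6: alpha = 0.05. fail to reject H0.

W+ = 9.5, W- = 18.5, W = min = 9.5, p = 0.446060, fail to reject H0.


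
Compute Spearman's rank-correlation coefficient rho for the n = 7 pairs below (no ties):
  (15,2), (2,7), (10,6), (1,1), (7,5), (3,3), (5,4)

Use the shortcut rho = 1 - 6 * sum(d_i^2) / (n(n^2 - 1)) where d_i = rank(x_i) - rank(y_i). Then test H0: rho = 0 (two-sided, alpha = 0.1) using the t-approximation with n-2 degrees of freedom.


Step 1: Rank x and y separately (midranks; no ties here).
rank(x): 15->7, 2->2, 10->6, 1->1, 7->5, 3->3, 5->4
rank(y): 2->2, 7->7, 6->6, 1->1, 5->5, 3->3, 4->4
Step 2: d_i = R_x(i) - R_y(i); compute d_i^2.
  (7-2)^2=25, (2-7)^2=25, (6-6)^2=0, (1-1)^2=0, (5-5)^2=0, (3-3)^2=0, (4-4)^2=0
sum(d^2) = 50.
Step 3: rho = 1 - 6*50 / (7*(7^2 - 1)) = 1 - 300/336 = 0.107143.
Step 4: Under H0, t = rho * sqrt((n-2)/(1-rho^2)) = 0.2410 ~ t(5).
Step 5: Two-sided p-value from the t-distribution with 5 df = 0.819151.
Step 6: alpha = 0.1. fail to reject H0.

rho = 0.1071, p = 0.819151, fail to reject H0 at alpha = 0.1.


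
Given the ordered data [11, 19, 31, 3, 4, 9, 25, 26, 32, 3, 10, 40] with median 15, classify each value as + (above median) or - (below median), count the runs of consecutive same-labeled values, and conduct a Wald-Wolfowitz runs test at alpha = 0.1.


Step 1: Compute median = 15; label A = above, B = below.
Labels in order: BAABBBAAABBA  (n_A = 6, n_B = 6)
Step 2: Count runs R = 6.
Step 3: Under H0 (random ordering), E[R] = 2*n_A*n_B/(n_A+n_B) + 1 = 2*6*6/12 + 1 = 7.0000.
        Var[R] = 2*n_A*n_B*(2*n_A*n_B - n_A - n_B) / ((n_A+n_B)^2 * (n_A+n_B-1)) = 4320/1584 = 2.7273.
        SD[R] = 1.6514.
Step 4: Continuity-corrected z = (R + 0.5 - E[R]) / SD[R] = (6 + 0.5 - 7.0000) / 1.6514 = -0.3028.
Step 5: Two-sided p-value via normal approximation = 2*(1 - Phi(|z|)) = 0.762069.
Step 6: alpha = 0.1. fail to reject H0.

R = 6, z = -0.3028, p = 0.762069, fail to reject H0.


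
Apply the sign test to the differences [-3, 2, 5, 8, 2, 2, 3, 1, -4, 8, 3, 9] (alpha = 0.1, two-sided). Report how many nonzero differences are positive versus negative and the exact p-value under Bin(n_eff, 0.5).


Step 1: Discard zero differences. Original n = 12; n_eff = number of nonzero differences = 12.
Nonzero differences (with sign): -3, +2, +5, +8, +2, +2, +3, +1, -4, +8, +3, +9
Step 2: Count signs: positive = 10, negative = 2.
Step 3: Under H0: P(positive) = 0.5, so the number of positives S ~ Bin(12, 0.5).
Step 4: Two-sided exact p-value = sum of Bin(12,0.5) probabilities at or below the observed probability = 0.038574.
Step 5: alpha = 0.1. reject H0.

n_eff = 12, pos = 10, neg = 2, p = 0.038574, reject H0.


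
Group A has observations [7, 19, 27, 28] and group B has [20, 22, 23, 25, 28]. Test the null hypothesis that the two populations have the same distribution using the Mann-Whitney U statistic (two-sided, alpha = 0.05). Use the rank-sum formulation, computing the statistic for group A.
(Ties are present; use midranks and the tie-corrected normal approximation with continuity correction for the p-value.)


Step 1: Combine and sort all 9 observations; assign midranks.
sorted (value, group): (7,X), (19,X), (20,Y), (22,Y), (23,Y), (25,Y), (27,X), (28,X), (28,Y)
ranks: 7->1, 19->2, 20->3, 22->4, 23->5, 25->6, 27->7, 28->8.5, 28->8.5
Step 2: Rank sum for X: R1 = 1 + 2 + 7 + 8.5 = 18.5.
Step 3: U_X = R1 - n1(n1+1)/2 = 18.5 - 4*5/2 = 18.5 - 10 = 8.5.
       U_Y = n1*n2 - U_X = 20 - 8.5 = 11.5.
Step 4: Ties are present, so use the tie-corrected normal approximation (with continuity correction) for the p-value.
Step 5: p-value = 0.805701; compare to alpha = 0.05. fail to reject H0.

U_X = 8.5, p = 0.805701, fail to reject H0 at alpha = 0.05.


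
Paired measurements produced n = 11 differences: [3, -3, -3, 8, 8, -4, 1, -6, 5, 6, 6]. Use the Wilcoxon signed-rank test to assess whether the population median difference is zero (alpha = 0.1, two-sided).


Step 1: Drop any zero differences (none here) and take |d_i|.
|d| = [3, 3, 3, 8, 8, 4, 1, 6, 5, 6, 6]
Step 2: Midrank |d_i| (ties get averaged ranks).
ranks: |3|->3, |3|->3, |3|->3, |8|->10.5, |8|->10.5, |4|->5, |1|->1, |6|->8, |5|->6, |6|->8, |6|->8
Step 3: Attach original signs; sum ranks with positive sign and with negative sign.
W+ = 3 + 10.5 + 10.5 + 1 + 6 + 8 + 8 = 47
W- = 3 + 3 + 5 + 8 = 19
(Check: W+ + W- = 66 should equal n(n+1)/2 = 66.)
Step 4: Test statistic W = min(W+, W-) = 19.
Step 5: Ties in |d|, so use the tie-corrected normal approximation.
        E[W] = n(n+1)/4 = 11*12/4 = 33.
        Tie groups: |d|=3 (t=3), |d|=6 (t=3), |d|=8 (t=2); sum(t^3 - t) = 54.
        Var[W] = n(n+1)(2n+1)/24 - sum(t^3-t)/48 = 3036/24 - 54/48 = 125.375.
        z = (W - E[W]) / sqrt(Var[W]) = (19 - 33) / 11.1971 = -1.2503.
        Two-sided p = 2*Phi(z) = 0.211181.
Step 6: alpha = 0.1. fail to reject H0.

W+ = 47, W- = 19, W = min = 19, p = 0.211181, fail to reject H0.


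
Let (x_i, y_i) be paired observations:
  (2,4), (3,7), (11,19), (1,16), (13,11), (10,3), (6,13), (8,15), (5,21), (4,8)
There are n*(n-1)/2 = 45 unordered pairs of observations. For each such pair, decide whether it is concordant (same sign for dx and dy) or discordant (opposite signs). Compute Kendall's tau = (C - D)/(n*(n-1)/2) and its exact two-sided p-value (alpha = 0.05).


Step 1: Enumerate the 45 unordered pairs (i,j) with i<j and classify each by sign(x_j-x_i) * sign(y_j-y_i).
  (1,2):dx=+1,dy=+3->C; (1,3):dx=+9,dy=+15->C; (1,4):dx=-1,dy=+12->D; (1,5):dx=+11,dy=+7->C
  (1,6):dx=+8,dy=-1->D; (1,7):dx=+4,dy=+9->C; (1,8):dx=+6,dy=+11->C; (1,9):dx=+3,dy=+17->C
  (1,10):dx=+2,dy=+4->C; (2,3):dx=+8,dy=+12->C; (2,4):dx=-2,dy=+9->D; (2,5):dx=+10,dy=+4->C
  (2,6):dx=+7,dy=-4->D; (2,7):dx=+3,dy=+6->C; (2,8):dx=+5,dy=+8->C; (2,9):dx=+2,dy=+14->C
  (2,10):dx=+1,dy=+1->C; (3,4):dx=-10,dy=-3->C; (3,5):dx=+2,dy=-8->D; (3,6):dx=-1,dy=-16->C
  (3,7):dx=-5,dy=-6->C; (3,8):dx=-3,dy=-4->C; (3,9):dx=-6,dy=+2->D; (3,10):dx=-7,dy=-11->C
  (4,5):dx=+12,dy=-5->D; (4,6):dx=+9,dy=-13->D; (4,7):dx=+5,dy=-3->D; (4,8):dx=+7,dy=-1->D
  (4,9):dx=+4,dy=+5->C; (4,10):dx=+3,dy=-8->D; (5,6):dx=-3,dy=-8->C; (5,7):dx=-7,dy=+2->D
  (5,8):dx=-5,dy=+4->D; (5,9):dx=-8,dy=+10->D; (5,10):dx=-9,dy=-3->C; (6,7):dx=-4,dy=+10->D
  (6,8):dx=-2,dy=+12->D; (6,9):dx=-5,dy=+18->D; (6,10):dx=-6,dy=+5->D; (7,8):dx=+2,dy=+2->C
  (7,9):dx=-1,dy=+8->D; (7,10):dx=-2,dy=-5->C; (8,9):dx=-3,dy=+6->D; (8,10):dx=-4,dy=-7->C
  (9,10):dx=-1,dy=-13->C
Step 2: C = 25, D = 20, total pairs = 45.
Step 3: tau = (C - D)/(n(n-1)/2) = (25 - 20)/45 = 0.111111.
Step 4: Exact two-sided p-value (enumerate n! = 3628800 permutations of y under H0): p = 0.727490.
Step 5: alpha = 0.05. fail to reject H0.

tau_b = 0.1111 (C=25, D=20), p = 0.727490, fail to reject H0.


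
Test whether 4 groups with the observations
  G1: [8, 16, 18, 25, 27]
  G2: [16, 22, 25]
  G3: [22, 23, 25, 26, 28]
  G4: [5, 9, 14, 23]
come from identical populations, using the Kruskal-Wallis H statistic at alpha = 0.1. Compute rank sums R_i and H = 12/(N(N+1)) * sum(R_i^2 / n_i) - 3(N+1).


Step 1: Combine all N = 17 observations and assign midranks.
sorted (value, group, rank): (5,G4,1), (8,G1,2), (9,G4,3), (14,G4,4), (16,G1,5.5), (16,G2,5.5), (18,G1,7), (22,G2,8.5), (22,G3,8.5), (23,G3,10.5), (23,G4,10.5), (25,G1,13), (25,G2,13), (25,G3,13), (26,G3,15), (27,G1,16), (28,G3,17)
Step 2: Sum ranks within each group.
R_1 = 43.5 (n_1 = 5)
R_2 = 27 (n_2 = 3)
R_3 = 64 (n_3 = 5)
R_4 = 18.5 (n_4 = 4)
Step 3: H = 12/(N(N+1)) * sum(R_i^2/n_i) - 3(N+1)
     = 12/(17*18) * (43.5^2/5 + 27^2/3 + 64^2/5 + 18.5^2/4) - 3*18
     = 0.039216 * 1526.21 - 54
     = 5.851471.
Step 4: Ties present; correction factor C = 1 - 42/(17^3 - 17) = 0.991422. Corrected H = 5.851471 / 0.991422 = 5.902101.
Step 5: Under H0, H ~ chi^2(3); p-value = 0.116472.
Step 6: alpha = 0.1. fail to reject H0.

H = 5.9021, df = 3, p = 0.116472, fail to reject H0.


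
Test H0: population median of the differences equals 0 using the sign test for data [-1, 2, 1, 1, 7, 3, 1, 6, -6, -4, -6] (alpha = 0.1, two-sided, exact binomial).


Step 1: Discard zero differences. Original n = 11; n_eff = number of nonzero differences = 11.
Nonzero differences (with sign): -1, +2, +1, +1, +7, +3, +1, +6, -6, -4, -6
Step 2: Count signs: positive = 7, negative = 4.
Step 3: Under H0: P(positive) = 0.5, so the number of positives S ~ Bin(11, 0.5).
Step 4: Two-sided exact p-value = sum of Bin(11,0.5) probabilities at or below the observed probability = 0.548828.
Step 5: alpha = 0.1. fail to reject H0.

n_eff = 11, pos = 7, neg = 4, p = 0.548828, fail to reject H0.


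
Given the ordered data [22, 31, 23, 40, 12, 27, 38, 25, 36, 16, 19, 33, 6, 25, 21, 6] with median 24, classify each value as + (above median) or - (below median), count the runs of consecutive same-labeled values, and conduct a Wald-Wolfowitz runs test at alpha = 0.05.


Step 1: Compute median = 24; label A = above, B = below.
Labels in order: BABABAAAABBABABB  (n_A = 8, n_B = 8)
Step 2: Count runs R = 11.
Step 3: Under H0 (random ordering), E[R] = 2*n_A*n_B/(n_A+n_B) + 1 = 2*8*8/16 + 1 = 9.0000.
        Var[R] = 2*n_A*n_B*(2*n_A*n_B - n_A - n_B) / ((n_A+n_B)^2 * (n_A+n_B-1)) = 14336/3840 = 3.7333.
        SD[R] = 1.9322.
Step 4: Continuity-corrected z = (R - 0.5 - E[R]) / SD[R] = (11 - 0.5 - 9.0000) / 1.9322 = 0.7763.
Step 5: Two-sided p-value via normal approximation = 2*(1 - Phi(|z|)) = 0.437558.
Step 6: alpha = 0.05. fail to reject H0.

R = 11, z = 0.7763, p = 0.437558, fail to reject H0.


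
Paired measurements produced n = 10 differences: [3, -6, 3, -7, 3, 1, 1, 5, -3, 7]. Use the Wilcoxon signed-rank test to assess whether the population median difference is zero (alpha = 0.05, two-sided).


Step 1: Drop any zero differences (none here) and take |d_i|.
|d| = [3, 6, 3, 7, 3, 1, 1, 5, 3, 7]
Step 2: Midrank |d_i| (ties get averaged ranks).
ranks: |3|->4.5, |6|->8, |3|->4.5, |7|->9.5, |3|->4.5, |1|->1.5, |1|->1.5, |5|->7, |3|->4.5, |7|->9.5
Step 3: Attach original signs; sum ranks with positive sign and with negative sign.
W+ = 4.5 + 4.5 + 4.5 + 1.5 + 1.5 + 7 + 9.5 = 33
W- = 8 + 9.5 + 4.5 = 22
(Check: W+ + W- = 55 should equal n(n+1)/2 = 55.)
Step 4: Test statistic W = min(W+, W-) = 22.
Step 5: Ties in |d|, so use the tie-corrected normal approximation.
        E[W] = n(n+1)/4 = 10*11/4 = 27.5.
        Tie groups: |d|=1 (t=2), |d|=3 (t=4), |d|=7 (t=2); sum(t^3 - t) = 72.
        Var[W] = n(n+1)(2n+1)/24 - sum(t^3-t)/48 = 2310/24 - 72/48 = 94.75.
        z = (W - E[W]) / sqrt(Var[W]) = (22 - 27.5) / 9.7340 = -0.5650.
        Two-sided p = 2*Phi(z) = 0.572052.
Step 6: alpha = 0.05. fail to reject H0.

W+ = 33, W- = 22, W = min = 22, p = 0.572052, fail to reject H0.


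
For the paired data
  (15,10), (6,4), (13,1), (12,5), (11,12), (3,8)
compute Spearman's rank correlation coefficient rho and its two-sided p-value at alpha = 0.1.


Step 1: Rank x and y separately (midranks; no ties here).
rank(x): 15->6, 6->2, 13->5, 12->4, 11->3, 3->1
rank(y): 10->5, 4->2, 1->1, 5->3, 12->6, 8->4
Step 2: d_i = R_x(i) - R_y(i); compute d_i^2.
  (6-5)^2=1, (2-2)^2=0, (5-1)^2=16, (4-3)^2=1, (3-6)^2=9, (1-4)^2=9
sum(d^2) = 36.
Step 3: rho = 1 - 6*36 / (6*(6^2 - 1)) = 1 - 216/210 = -0.028571.
Step 4: Under H0, t = rho * sqrt((n-2)/(1-rho^2)) = -0.0572 ~ t(4).
Step 5: Two-sided p-value from the t-distribution with 4 df = 0.957155.
Step 6: alpha = 0.1. fail to reject H0.

rho = -0.0286, p = 0.957155, fail to reject H0 at alpha = 0.1.


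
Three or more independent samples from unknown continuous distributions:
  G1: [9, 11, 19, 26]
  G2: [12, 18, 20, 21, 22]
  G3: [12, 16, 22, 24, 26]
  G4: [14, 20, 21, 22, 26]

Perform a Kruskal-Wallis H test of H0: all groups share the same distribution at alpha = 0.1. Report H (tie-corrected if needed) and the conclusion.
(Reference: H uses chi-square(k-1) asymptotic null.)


Step 1: Combine all N = 19 observations and assign midranks.
sorted (value, group, rank): (9,G1,1), (11,G1,2), (12,G2,3.5), (12,G3,3.5), (14,G4,5), (16,G3,6), (18,G2,7), (19,G1,8), (20,G2,9.5), (20,G4,9.5), (21,G2,11.5), (21,G4,11.5), (22,G2,14), (22,G3,14), (22,G4,14), (24,G3,16), (26,G1,18), (26,G3,18), (26,G4,18)
Step 2: Sum ranks within each group.
R_1 = 29 (n_1 = 4)
R_2 = 45.5 (n_2 = 5)
R_3 = 57.5 (n_3 = 5)
R_4 = 58 (n_4 = 5)
Step 3: H = 12/(N(N+1)) * sum(R_i^2/n_i) - 3(N+1)
     = 12/(19*20) * (29^2/4 + 45.5^2/5 + 57.5^2/5 + 58^2/5) - 3*20
     = 0.031579 * 1958.35 - 60
     = 1.842632.
Step 4: Ties present; correction factor C = 1 - 66/(19^3 - 19) = 0.990351. Corrected H = 1.842632 / 0.990351 = 1.860585.
Step 5: Under H0, H ~ chi^2(3); p-value = 0.601841.
Step 6: alpha = 0.1. fail to reject H0.

H = 1.8606, df = 3, p = 0.601841, fail to reject H0.
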